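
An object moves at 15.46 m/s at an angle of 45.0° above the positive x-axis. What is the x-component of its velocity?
vₓ = v cos(θ) = 15.46 × cos(45.0°) = 10.93 m/s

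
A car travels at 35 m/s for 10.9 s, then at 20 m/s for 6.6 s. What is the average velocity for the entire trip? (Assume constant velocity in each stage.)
d₁ = v₁t₁ = 35 × 10.9 = 381.5 m
d₂ = v₂t₂ = 20 × 6.6 = 132 m
d_total = 513.5 m, t_total = 17.5 s
v_avg = d_total/t_total = 513.5/17.5 = 29.34 m/s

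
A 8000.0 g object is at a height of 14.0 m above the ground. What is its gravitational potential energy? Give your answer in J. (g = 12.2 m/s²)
PE = mgh = 8 kg × 12.2 m/s² × 14 m = 1366 J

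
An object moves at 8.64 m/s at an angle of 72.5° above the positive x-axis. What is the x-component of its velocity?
vₓ = v cos(θ) = 8.64 × cos(72.5°) = 2.6 m/s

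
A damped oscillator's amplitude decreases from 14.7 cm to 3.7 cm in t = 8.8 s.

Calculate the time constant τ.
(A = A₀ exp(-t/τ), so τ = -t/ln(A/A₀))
A/A₀ = 3.7/14.7 = 0.2517; ln(A/A₀) = -1.38
τ = −t/ln(A/A₀) = −8.8/-1.38 = 6.379 s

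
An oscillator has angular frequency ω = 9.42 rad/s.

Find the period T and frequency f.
T = 2π/ω = 2π/9.42 = 0.667 s; f = ω/2π = 1.499 Hz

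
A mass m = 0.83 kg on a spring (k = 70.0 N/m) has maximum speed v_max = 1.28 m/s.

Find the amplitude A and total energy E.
½mv²_max = ½kA² → A = v_max√(m/k) = 1.28×√(0.83/70.0) = 0.1394 m = 13.94 cm
E = ½mv²_max = ½×0.83×1.28² = 0.6799 J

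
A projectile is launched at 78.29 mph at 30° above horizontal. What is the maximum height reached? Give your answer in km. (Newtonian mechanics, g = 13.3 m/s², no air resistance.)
H = v₀²sin²(θ)/(2g) (with unit conversion) = 0.01151 km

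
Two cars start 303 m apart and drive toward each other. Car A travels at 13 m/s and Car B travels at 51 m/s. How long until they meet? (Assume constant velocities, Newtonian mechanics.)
Combined speed: v_combined = 13 + 51 = 64 m/s
Time to meet: t = d/64 = 303/64 = 4.73 s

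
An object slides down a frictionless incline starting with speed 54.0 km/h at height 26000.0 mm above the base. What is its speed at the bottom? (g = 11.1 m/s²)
½mv₀² + mgh = ½mv² → v = √(v₀² + 2gh) = √(15² + 2×11.1×26) = 28.32 m/s = 102.0 km/h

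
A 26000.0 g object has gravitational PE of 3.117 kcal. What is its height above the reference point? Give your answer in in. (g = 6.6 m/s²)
PE = mgh → h = PE/(mg) = 1.304e+04 J / (26 kg × 6.6 m/s²) = 76 m = 2992.0 in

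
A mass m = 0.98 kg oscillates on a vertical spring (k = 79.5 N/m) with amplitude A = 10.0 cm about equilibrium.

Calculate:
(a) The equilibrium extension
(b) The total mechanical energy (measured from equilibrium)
x_eq = mg/k = 0.98×9.81/79.5 = 0.1209 m = 12.09 cm
E = ½kA² = ½×79.5×(0.1)² = 0.3975 J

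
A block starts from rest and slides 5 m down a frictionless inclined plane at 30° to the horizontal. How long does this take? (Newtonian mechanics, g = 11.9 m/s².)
a = g sin(θ) = 11.9 × sin(30°) = 5.95 m/s²
t = √(2d/a) = √(2 × 5 / 5.95) = 1.3 s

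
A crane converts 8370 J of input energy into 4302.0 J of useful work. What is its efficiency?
η = W_out/W_in = 4302.0/8370 = 0.514 = 51.4%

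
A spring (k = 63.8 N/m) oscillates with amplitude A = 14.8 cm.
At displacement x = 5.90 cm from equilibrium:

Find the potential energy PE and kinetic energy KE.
E_total = ½kA² = ½×63.8×(0.148)² = 0.6987 J
PE = ½kx² = ½×63.8×(0.059)² = 0.111 J
KE = E_total − PE = 0.5877 J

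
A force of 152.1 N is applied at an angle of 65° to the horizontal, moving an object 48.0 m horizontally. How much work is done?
W = Fd cosθ = 152.1×48.0×cos(65°) = 3085.5 J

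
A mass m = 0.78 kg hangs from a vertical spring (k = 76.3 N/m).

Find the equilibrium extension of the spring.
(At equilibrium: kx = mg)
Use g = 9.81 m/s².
x_eq = mg/k = 0.78×9.81/76.3 = 0.1003 m = 10.03 cm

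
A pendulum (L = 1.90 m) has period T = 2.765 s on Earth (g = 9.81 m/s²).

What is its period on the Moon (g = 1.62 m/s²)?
T = 2π√(L/g), so T_moon/T_earth = √(g_earth/g_moon)
T_moon = 2π√(1.9/1.62) = 6.805 s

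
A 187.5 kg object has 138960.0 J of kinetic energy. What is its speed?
KE = ½mv² → v = √(2KE/m) = √(2×138960.0/187.5) = 38.5 m/s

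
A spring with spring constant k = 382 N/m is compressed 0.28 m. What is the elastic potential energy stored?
PE = ½kx² = ½×382×0.28² = 14.97 J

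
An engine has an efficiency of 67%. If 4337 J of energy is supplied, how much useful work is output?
W_out = η × W_in = 0.67 × 4337 = 2905.8 J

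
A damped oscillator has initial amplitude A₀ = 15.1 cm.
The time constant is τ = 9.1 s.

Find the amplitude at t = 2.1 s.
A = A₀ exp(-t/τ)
A = A₀ exp(−t/τ) = 15.1×exp(−2.1/9.1) = 11.99 cm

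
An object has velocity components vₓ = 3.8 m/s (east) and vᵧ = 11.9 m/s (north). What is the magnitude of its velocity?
|v| = √(vₓ² + vᵧ²) = √(3.8² + 11.9²) = √(156.05) = 12.49 m/s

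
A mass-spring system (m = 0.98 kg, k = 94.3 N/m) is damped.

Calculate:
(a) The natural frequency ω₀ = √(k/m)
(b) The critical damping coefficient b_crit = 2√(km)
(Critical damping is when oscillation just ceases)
ω₀ = √(k/m) = √(94.3/0.98) = 9.809 rad/s
b_crit = 2√(km) = 2√(94.3×0.98) = 19.23 kg/s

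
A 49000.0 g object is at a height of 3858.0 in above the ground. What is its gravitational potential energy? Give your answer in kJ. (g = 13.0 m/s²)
PE = mgh = 49 kg × 13.0 m/s² × 97.99 m = 6.242e+04 J = 62.42 kJ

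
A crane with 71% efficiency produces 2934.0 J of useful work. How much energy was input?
W_in = W_out/η = 2934.0/0.71 = 4132.4 J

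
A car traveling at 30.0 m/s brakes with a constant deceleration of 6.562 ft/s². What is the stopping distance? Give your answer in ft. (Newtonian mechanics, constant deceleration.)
d = v₀² / (2a) (with unit conversion) = 738.2 ft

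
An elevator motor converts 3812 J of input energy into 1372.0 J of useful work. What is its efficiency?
η = W_out/W_in = 1372.0/3812 = 0.3599 = 35.99%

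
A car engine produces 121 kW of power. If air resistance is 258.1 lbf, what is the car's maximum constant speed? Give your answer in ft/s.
P = Fv → v = P/F = 121000 W / 1148 N = 105.4 m/s = 345.8 ft/s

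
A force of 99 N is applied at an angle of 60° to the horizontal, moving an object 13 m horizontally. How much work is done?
W = Fd cosθ = 99×13×cos(60°) = 643.5 J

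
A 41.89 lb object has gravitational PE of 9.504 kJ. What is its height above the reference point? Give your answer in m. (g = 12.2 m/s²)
PE = mgh → h = PE/(mg) = 9504 J / (19 kg × 12.2 m/s²) = 41 m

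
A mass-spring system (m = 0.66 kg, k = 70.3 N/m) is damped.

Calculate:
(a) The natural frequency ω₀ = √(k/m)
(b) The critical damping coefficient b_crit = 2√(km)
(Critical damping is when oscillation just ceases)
ω₀ = √(k/m) = √(70.3/0.66) = 10.32 rad/s
b_crit = 2√(km) = 2√(70.3×0.66) = 13.62 kg/s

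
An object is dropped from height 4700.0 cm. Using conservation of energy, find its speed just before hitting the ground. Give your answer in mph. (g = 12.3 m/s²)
mgh = ½mv² → v = √(2gh) = √(2×12.3×47) = 34 m/s = 76.06 mph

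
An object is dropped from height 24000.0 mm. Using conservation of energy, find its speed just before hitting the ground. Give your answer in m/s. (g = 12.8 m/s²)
mgh = ½mv² → v = √(2gh) = √(2×12.8×24) = 24.79 m/s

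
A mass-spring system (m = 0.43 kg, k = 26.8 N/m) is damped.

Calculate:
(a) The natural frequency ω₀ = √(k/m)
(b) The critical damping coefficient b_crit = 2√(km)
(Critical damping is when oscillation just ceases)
ω₀ = √(k/m) = √(26.8/0.43) = 7.895 rad/s
b_crit = 2√(km) = 2√(26.8×0.43) = 6.789 kg/s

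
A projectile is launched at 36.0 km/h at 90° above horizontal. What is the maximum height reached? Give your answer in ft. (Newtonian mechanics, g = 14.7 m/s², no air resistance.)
H = v₀²sin²(θ)/(2g) (with unit conversion) = 11.16 ft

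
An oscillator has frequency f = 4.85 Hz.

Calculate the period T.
T = 1/f = 1/4.85 = 0.2062 s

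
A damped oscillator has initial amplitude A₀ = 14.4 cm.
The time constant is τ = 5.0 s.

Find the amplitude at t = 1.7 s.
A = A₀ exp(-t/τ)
A = A₀ exp(−t/τ) = 14.4×exp(−1.7/5.0) = 10.25 cm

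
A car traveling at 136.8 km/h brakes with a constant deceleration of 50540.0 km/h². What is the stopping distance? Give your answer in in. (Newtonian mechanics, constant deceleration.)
d = v₀² / (2a) (with unit conversion) = 7289.0 in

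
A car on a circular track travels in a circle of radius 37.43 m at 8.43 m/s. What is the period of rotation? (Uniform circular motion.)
T = 2πr/v = 2π×37.43/8.43 = 27.9 s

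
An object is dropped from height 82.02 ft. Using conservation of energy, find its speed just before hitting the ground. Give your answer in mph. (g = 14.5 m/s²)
mgh = ½mv² → v = √(2gh) = √(2×14.5×25) = 26.93 m/s = 60.23 mph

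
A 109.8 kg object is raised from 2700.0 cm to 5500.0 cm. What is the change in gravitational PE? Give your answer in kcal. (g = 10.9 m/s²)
ΔPE = mg(h₂ − h₁) = 109.8 kg × 10.9 m/s² × (55 − 27) m = 3.351e+04 J = 8.009 kcal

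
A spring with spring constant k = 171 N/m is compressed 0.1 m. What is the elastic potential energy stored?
PE = ½kx² = ½×171×0.1² = 0.855 J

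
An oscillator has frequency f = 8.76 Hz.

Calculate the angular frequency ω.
ω = 2πf = 2π×8.76 = 55.04 rad/s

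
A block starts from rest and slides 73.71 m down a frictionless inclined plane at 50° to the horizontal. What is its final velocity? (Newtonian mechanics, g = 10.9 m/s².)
a = g sin(θ) = 10.9 × sin(50°) = 8.35 m/s²
v = √(2ad) = √(2 × 8.35 × 73.71) = 35.08 m/s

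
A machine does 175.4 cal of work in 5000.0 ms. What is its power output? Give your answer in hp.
P = W/t = 733.9 J / 5 s = 146.8 W = 0.1968 hp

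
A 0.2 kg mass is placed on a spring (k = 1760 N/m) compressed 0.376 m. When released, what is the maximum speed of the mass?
½kx² = ½mv² → v = x√(k/m) = 0.376×√(1760/0.2) = 35.27 m/s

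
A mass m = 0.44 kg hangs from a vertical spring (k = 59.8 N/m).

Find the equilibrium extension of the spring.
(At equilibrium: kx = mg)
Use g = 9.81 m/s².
x_eq = mg/k = 0.44×9.81/59.8 = 0.07218 m = 7.218 cm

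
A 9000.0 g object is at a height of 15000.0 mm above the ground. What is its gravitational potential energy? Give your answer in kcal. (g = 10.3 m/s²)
PE = mgh = 9 kg × 10.3 m/s² × 15 m = 1390 J = 0.3323 kcal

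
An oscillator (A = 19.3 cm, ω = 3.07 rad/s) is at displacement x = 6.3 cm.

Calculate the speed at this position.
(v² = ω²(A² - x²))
v = ω√(A² − x²) = 3.07×√(0.193² − 0.063²) = 0.5601 m/s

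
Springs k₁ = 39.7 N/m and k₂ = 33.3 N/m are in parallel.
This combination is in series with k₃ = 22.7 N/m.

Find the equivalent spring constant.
k₁₂ = k₁ + k₂ = 73 N/m (parallel)
1/k_eq = 1/k₁₂ + 1/k₃ → k_eq = 17.32 N/m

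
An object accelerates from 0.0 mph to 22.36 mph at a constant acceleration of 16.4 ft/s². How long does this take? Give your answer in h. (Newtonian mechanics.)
t = (v - v₀)/a (with unit conversion) = 0.0005555 h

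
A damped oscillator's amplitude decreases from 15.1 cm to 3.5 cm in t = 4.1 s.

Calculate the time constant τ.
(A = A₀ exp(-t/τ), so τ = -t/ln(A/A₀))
A/A₀ = 3.5/15.1 = 0.2318; ln(A/A₀) = -1.462
τ = −t/ln(A/A₀) = −4.1/-1.462 = 2.805 s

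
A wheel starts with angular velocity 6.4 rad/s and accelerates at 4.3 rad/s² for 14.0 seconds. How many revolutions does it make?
θ = ω₀t + ½αt² = 6.4×14.0 + ½×4.3×14.0² = 511.0 rad
Revolutions = θ/(2π) = 511.0/(2π) = 81.33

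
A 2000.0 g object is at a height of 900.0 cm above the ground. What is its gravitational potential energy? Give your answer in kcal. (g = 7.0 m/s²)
PE = mgh = 2 kg × 7.0 m/s² × 9 m = 126 J = 0.03011 kcal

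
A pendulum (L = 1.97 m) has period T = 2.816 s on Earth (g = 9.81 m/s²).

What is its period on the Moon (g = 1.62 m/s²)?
T = 2π√(L/g), so T_moon/T_earth = √(g_earth/g_moon)
T_moon = 2π√(1.97/1.62) = 6.929 s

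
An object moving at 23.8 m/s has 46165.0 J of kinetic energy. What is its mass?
KE = ½mv² → m = 2KE/v² = 2×46165.0/23.8² = 163.0 kg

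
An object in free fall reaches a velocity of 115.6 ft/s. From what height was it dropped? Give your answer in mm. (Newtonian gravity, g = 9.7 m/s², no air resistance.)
h = v²/(2g) (with unit conversion) = 63990.0 mm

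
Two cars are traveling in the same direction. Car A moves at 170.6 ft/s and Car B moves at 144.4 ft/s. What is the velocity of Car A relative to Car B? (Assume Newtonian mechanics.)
v_rel = v_A - v_B = 170.6 - 144.4 = 26.2 ft/s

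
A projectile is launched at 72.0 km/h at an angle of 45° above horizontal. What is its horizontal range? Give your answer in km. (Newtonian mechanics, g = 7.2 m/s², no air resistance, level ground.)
R = v₀² sin(2θ) / g (with unit conversion) = 0.05556 km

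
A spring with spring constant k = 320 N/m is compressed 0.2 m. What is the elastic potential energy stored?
PE = ½kx² = ½×320×0.2² = 6.4 J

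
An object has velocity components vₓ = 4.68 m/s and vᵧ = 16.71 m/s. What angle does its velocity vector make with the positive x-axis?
θ = arctan(vᵧ/vₓ) = arctan(16.71/4.68) = 74.35°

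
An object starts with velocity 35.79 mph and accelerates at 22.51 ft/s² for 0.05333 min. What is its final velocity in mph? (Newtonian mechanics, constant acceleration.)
v = v₀ + at (with unit conversion) = 84.9 mph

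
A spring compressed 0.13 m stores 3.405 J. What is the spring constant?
PE = ½kx² → k = 2PE/x² = 2×3.405/0.13² = 403.0 N/m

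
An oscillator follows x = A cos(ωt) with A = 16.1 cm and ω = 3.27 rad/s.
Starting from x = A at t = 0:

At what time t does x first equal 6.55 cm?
cos(ωt) = x/A = 6.55/16.1 = 0.4068
ωt = arccos(0.4068) = 1.152 rad
t = 1.152/3.27 = 0.3522 s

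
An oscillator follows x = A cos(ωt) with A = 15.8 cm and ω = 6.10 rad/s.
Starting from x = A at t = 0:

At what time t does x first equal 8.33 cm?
cos(ωt) = x/A = 8.33/15.8 = 0.5272
ωt = arccos(0.5272) = 1.015 rad
t = 1.015/6.1 = 0.1665 s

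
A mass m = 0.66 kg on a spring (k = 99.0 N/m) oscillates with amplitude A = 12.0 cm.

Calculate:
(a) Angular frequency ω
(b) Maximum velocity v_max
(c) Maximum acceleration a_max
ω = √(k/m) = √(99.0/0.66) = 12.25 rad/s
v_max = ωA = 12.25×0.12 = 1.47 m/s
a_max = ω²A = 12.25²×0.12 = 18 m/s²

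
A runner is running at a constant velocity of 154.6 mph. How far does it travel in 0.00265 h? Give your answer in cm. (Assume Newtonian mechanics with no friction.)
d = vt (with unit conversion) = 65930.0 cm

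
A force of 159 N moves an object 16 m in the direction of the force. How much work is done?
W = Fd = 159×16 = 2544.0 J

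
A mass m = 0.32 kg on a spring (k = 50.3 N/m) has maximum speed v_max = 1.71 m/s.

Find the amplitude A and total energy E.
½mv²_max = ½kA² → A = v_max√(m/k) = 1.71×√(0.32/50.3) = 0.1364 m = 13.64 cm
E = ½mv²_max = ½×0.32×1.71² = 0.4679 J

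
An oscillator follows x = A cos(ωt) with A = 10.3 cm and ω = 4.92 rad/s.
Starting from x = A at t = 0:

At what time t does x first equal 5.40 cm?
cos(ωt) = x/A = 5.4/10.3 = 0.5243
ωt = arccos(0.5243) = 1.019 rad
t = 1.019/4.92 = 0.2071 s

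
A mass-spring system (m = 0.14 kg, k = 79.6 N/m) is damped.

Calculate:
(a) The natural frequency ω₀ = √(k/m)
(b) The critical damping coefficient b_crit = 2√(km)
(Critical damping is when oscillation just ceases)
ω₀ = √(k/m) = √(79.6/0.14) = 23.84 rad/s
b_crit = 2√(km) = 2√(79.6×0.14) = 6.677 kg/s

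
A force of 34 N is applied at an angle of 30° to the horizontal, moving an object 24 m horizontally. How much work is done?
W = Fd cosθ = 34×24×cos(30°) = 706.68 J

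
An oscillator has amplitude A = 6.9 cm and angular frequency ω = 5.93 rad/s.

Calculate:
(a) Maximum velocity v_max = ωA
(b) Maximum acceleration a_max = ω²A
v_max = ωA = 5.93×0.069 = 0.4092 m/s
a_max = ω²A = 5.93²×0.069 = 2.426 m/s²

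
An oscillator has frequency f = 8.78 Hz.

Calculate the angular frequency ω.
ω = 2πf = 2π×8.78 = 55.17 rad/s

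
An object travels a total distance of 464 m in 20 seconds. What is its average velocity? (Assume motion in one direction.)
v_avg = Δd / Δt = 464 / 20 = 23.2 m/s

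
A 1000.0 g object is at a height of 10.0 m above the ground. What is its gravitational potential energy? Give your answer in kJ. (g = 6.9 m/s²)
PE = mgh = 1 kg × 6.9 m/s² × 10 m = 69 J = 0.069 kJ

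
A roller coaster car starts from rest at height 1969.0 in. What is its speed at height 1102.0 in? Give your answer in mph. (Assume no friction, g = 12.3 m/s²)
mgh₁ = ½mv₂² + mgh₂ → v₂ = √(2g(h₁−h₂)) = √(2×12.3×(50.01−27.99)) = 23.28 m/s = 52.07 mph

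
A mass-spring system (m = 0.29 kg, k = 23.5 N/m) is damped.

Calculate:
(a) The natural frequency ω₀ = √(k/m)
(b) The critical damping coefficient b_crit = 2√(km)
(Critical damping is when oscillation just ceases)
ω₀ = √(k/m) = √(23.5/0.29) = 9.002 rad/s
b_crit = 2√(km) = 2√(23.5×0.29) = 5.221 kg/s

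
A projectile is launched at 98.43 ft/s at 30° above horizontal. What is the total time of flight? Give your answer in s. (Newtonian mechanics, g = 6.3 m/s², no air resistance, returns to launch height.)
T = 2v₀sin(θ)/g (with unit conversion) = 4.762 s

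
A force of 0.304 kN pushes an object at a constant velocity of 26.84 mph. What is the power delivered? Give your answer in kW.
P = Fv = 304 N × 12 m/s = 3648 W = 3.648 kW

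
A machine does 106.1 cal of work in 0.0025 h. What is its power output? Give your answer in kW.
P = W/t = 443.9 J / 9 s = 49.32 W = 0.04932 kW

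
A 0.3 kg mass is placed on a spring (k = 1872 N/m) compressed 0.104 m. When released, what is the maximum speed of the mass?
½kx² = ½mv² → v = x√(k/m) = 0.104×√(1872/0.3) = 8.215 m/s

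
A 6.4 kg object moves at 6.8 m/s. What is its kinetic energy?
KE = ½mv² = ½×6.4×6.8² = 147.968 J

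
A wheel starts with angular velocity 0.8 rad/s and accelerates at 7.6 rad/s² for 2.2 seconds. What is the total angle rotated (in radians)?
θ = ω₀t + ½αt² = 0.8×2.2 + ½×7.6×2.2² = 20.15 rad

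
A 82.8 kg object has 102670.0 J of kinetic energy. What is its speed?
KE = ½mv² → v = √(2KE/m) = √(2×102670.0/82.8) = 49.8 m/s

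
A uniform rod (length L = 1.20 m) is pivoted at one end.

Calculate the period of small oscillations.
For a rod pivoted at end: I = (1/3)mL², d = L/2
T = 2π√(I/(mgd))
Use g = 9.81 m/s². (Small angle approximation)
I/m = (1/3)L² = 0.48 m²; d = L/2 = 0.6 m
T = 2π√(I/(mgd)) = 2π√(0.48/(9.81×0.6)) = 1.794 s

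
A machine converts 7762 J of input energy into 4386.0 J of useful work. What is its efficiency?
η = W_out/W_in = 4386.0/7762 = 0.5651 = 56.51%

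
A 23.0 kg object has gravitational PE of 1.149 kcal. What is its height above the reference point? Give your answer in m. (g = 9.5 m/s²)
PE = mgh → h = PE/(mg) = 4807 J / (23 kg × 9.5 m/s²) = 22 m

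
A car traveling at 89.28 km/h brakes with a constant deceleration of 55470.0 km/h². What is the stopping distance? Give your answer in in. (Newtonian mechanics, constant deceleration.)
d = v₀² / (2a) (with unit conversion) = 2829.0 in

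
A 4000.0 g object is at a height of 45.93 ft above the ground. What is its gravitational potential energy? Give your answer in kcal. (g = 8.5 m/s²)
PE = mgh = 4 kg × 8.5 m/s² × 14 m = 476 J = 0.1138 kcal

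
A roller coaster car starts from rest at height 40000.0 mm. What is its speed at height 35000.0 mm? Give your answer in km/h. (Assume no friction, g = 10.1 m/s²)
mgh₁ = ½mv₂² + mgh₂ → v₂ = √(2g(h₁−h₂)) = √(2×10.1×(40−35)) = 10.05 m/s = 36.18 km/h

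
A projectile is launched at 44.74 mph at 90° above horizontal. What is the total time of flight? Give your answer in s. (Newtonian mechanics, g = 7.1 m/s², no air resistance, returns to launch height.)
T = 2v₀sin(θ)/g (with unit conversion) = 5.634 s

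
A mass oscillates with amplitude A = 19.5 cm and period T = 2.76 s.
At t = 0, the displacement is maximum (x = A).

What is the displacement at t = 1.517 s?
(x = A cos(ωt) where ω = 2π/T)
ω = 2π/T = 2π/2.76 = 2.277 rad/s
x = A cos(ωt) = 19.5×cos(2.277×1.517) = -18.56 cm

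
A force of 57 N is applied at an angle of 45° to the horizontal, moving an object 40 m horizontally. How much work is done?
W = Fd cosθ = 57×40×cos(45°) = 1612.2 J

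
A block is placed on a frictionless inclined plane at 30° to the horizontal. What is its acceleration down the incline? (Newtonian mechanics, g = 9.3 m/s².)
a = g sin(θ) = 9.3 × sin(30°) = 9.3 × 0.5 = 4.65 m/s²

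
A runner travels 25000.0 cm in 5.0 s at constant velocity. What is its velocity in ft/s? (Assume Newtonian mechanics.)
v = d/t (with unit conversion) = 164.0 ft/s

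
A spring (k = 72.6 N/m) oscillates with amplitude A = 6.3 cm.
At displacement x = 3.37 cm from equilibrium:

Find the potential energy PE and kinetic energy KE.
E_total = ½kA² = ½×72.6×(0.063)² = 0.1441 J
PE = ½kx² = ½×72.6×(0.0337)² = 0.04123 J
KE = E_total − PE = 0.1028 J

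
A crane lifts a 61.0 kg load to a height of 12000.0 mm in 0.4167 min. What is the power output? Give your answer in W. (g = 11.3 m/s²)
W = mgh = 61×11.3×12 = 8272 J
P = W/t = 8272/25 = 330.8 W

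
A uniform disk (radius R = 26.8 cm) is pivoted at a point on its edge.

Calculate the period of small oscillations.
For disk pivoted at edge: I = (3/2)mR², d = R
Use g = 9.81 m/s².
I/m = (3/2)R² = 0.1077 m²; d = R = 0.268 m
T = 2π√((3/2)R²/(gR)) = 2π√(3R/(2g)) = 1.272 s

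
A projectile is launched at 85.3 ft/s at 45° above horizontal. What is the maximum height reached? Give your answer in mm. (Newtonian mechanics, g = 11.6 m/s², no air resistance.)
H = v₀²sin²(θ)/(2g) (with unit conversion) = 14570.0 mm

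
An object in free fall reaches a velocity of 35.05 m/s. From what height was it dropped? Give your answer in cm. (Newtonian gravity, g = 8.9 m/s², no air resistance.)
h = v²/(2g) (with unit conversion) = 6902.0 cm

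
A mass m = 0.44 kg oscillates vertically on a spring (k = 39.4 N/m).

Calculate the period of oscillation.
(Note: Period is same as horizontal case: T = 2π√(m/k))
T = 2π√(m/k) = 2π√(0.44/39.4) = 0.664 s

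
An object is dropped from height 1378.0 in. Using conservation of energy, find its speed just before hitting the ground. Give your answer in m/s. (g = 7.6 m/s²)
mgh = ½mv² → v = √(2gh) = √(2×7.6×35) = 23.07 m/s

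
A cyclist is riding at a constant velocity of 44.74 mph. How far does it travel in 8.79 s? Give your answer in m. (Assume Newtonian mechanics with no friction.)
d = vt (with unit conversion) = 175.8 m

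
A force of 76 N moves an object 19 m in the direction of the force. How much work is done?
W = Fd = 76×19 = 1444.0 J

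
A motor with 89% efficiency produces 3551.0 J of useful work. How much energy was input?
W_in = W_out/η = 3551.0/0.89 = 3989.9 J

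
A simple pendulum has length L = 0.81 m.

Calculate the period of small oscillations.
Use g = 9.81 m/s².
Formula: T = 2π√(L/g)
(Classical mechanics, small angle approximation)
T = 2π√(L/g) = 2π√(0.81/9.81) = 1.805 s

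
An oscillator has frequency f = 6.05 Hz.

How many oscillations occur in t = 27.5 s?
n = f×t = 6.05×27.5 = 166.4 oscillations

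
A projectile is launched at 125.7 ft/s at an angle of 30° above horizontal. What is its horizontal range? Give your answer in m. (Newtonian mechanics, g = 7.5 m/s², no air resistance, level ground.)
R = v₀² sin(2θ) / g (with unit conversion) = 169.5 m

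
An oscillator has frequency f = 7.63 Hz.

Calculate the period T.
T = 1/f = 1/7.63 = 0.1311 s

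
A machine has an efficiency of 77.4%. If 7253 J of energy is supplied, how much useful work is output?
W_out = η × W_in = 0.774 × 7253 = 5613.8 J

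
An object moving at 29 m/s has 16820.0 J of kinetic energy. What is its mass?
KE = ½mv² → m = 2KE/v² = 2×16820.0/29² = 40.0 kg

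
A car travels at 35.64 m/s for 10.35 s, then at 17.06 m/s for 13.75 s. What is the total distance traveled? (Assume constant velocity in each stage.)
d₁ = v₁t₁ = 35.64 × 10.35 = 368.874 m
d₂ = v₂t₂ = 17.06 × 13.75 = 234.575 m
d_total = 368.874 + 234.575 = 603.45 m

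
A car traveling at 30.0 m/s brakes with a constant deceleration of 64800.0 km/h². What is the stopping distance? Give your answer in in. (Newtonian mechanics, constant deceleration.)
d = v₀² / (2a) (with unit conversion) = 3543.0 in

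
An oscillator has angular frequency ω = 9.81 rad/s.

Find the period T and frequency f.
T = 2π/ω = 2π/9.81 = 0.6405 s; f = ω/2π = 1.561 Hz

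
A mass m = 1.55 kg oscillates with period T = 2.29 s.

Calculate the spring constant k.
T = 2π√(m/k) → k = m(2π/T)² = 1.55×(2π/2.29)² = 11.67 N/m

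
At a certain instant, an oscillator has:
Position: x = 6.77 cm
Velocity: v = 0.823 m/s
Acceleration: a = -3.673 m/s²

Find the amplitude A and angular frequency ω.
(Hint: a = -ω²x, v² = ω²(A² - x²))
a = −ω²x → ω = √(|a|/x) = √(3.673/0.0677) = 7.366 rad/s
v² = ω²(A² − x²) → A = √(x² + v²/ω²) = √(0.0677² + 0.823²/7.366²) = 0.1306 m = 13.06 cm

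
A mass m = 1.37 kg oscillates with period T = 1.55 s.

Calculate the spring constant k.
T = 2π√(m/k) → k = m(2π/T)² = 1.37×(2π/1.55)² = 22.51 N/m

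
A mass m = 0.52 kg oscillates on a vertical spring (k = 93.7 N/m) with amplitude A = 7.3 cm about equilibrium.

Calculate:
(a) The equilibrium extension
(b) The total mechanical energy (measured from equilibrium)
x_eq = mg/k = 0.52×9.81/93.7 = 0.05444 m = 5.444 cm
E = ½kA² = ½×93.7×(0.073)² = 0.2497 J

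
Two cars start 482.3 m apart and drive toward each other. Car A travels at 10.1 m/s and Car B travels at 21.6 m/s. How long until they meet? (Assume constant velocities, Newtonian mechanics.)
Combined speed: v_combined = 10.1 + 21.6 = 31.7 m/s
Time to meet: t = d/31.7 = 482.3/31.7 = 15.21 s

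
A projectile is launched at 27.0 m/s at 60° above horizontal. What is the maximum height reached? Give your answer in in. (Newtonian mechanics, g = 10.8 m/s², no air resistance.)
H = v₀²sin²(θ)/(2g) (with unit conversion) = 996.6 in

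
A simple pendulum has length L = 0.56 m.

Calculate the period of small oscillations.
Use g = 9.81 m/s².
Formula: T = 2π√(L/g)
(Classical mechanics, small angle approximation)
T = 2π√(L/g) = 2π√(0.56/9.81) = 1.501 s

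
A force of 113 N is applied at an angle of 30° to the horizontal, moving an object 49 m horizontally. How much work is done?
W = Fd cosθ = 113×49×cos(30°) = 4795.2 J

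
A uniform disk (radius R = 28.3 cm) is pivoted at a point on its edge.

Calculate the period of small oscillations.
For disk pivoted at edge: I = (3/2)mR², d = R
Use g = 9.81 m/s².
I/m = (3/2)R² = 0.1201 m²; d = R = 0.283 m
T = 2π√((3/2)R²/(gR)) = 2π√(3R/(2g)) = 1.307 s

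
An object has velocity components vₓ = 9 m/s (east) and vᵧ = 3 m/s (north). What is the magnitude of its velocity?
|v| = √(vₓ² + vᵧ²) = √(9² + 3²) = √(90) = 9.49 m/s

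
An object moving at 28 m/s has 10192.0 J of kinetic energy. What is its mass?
KE = ½mv² → m = 2KE/v² = 2×10192.0/28² = 26.0 kg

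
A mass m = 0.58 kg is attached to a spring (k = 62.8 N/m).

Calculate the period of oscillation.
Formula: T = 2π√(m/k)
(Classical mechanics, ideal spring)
T = 2π√(m/k) = 2π√(0.58/62.8) = 0.6038 s; f = 1/T = 1.656 Hz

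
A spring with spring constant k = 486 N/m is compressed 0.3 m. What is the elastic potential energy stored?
PE = ½kx² = ½×486×0.3² = 21.87 J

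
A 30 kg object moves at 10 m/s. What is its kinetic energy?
KE = ½mv² = ½×30×10² = 1500.0 J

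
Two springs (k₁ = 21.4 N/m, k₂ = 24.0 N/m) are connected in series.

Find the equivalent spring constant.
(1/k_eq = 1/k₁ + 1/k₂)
1/k_eq = 1/21.4 + 1/24.0 = 0.088396; k_eq = 11.31 N/m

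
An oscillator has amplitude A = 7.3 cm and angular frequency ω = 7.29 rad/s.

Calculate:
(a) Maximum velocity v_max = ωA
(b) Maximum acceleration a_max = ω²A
v_max = ωA = 7.29×0.073 = 0.5322 m/s
a_max = ω²A = 7.29²×0.073 = 3.88 m/s²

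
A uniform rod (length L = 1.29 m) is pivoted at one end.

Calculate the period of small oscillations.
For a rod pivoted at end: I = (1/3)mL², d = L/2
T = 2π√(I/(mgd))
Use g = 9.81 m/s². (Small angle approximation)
I/m = (1/3)L² = 0.5547 m²; d = L/2 = 0.645 m
T = 2π√(I/(mgd)) = 2π√(0.5547/(9.81×0.645)) = 1.86 s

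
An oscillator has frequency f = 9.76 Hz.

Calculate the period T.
T = 1/f = 1/9.76 = 0.1025 s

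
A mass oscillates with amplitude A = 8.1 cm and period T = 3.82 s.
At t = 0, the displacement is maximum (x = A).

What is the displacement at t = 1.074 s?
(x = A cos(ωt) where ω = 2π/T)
ω = 2π/T = 2π/3.82 = 1.645 rad/s
x = A cos(ωt) = 8.1×cos(1.645×1.074) = -1.575 cm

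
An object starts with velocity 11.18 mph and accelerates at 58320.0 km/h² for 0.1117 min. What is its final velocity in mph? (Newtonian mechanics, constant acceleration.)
v = v₀ + at (with unit conversion) = 78.64 mph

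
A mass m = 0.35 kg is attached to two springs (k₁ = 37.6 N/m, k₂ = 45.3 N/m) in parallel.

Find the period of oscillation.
k_eq = k₁+k₂ = 82.9 N/m
T = 2π√(m/k_eq) = 2π√(0.35/82.9) = 0.4083 s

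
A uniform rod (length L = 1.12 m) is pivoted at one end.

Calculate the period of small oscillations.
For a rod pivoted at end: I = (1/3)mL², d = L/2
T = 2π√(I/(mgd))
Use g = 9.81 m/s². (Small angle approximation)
I/m = (1/3)L² = 0.4181 m²; d = L/2 = 0.56 m
T = 2π√(I/(mgd)) = 2π√(0.4181/(9.81×0.56)) = 1.733 s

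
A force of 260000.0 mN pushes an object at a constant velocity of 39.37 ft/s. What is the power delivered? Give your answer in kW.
P = Fv = 260 N × 12 m/s = 3120 W = 3.12 kW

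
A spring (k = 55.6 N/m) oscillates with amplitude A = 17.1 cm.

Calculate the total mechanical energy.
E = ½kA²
E = ½kA² = ½×55.6×(0.171)² = 0.8129 J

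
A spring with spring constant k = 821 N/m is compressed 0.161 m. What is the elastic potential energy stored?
PE = ½kx² = ½×821×0.161² = 10.64 J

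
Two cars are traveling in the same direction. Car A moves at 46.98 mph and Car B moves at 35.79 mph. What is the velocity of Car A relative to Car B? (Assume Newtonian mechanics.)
v_rel = v_A - v_B = 46.98 - 35.79 = 11.19 mph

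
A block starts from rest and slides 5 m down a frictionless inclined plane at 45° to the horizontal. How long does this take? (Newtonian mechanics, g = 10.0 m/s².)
a = g sin(θ) = 10.0 × sin(45°) = 7.07 m/s²
t = √(2d/a) = √(2 × 5 / 7.07) = 1.19 s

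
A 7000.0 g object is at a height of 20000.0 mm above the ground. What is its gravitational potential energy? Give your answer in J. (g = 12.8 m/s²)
PE = mgh = 7 kg × 12.8 m/s² × 20 m = 1792 J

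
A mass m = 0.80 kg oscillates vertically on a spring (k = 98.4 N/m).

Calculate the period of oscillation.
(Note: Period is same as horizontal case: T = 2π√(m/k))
T = 2π√(m/k) = 2π√(0.8/98.4) = 0.5665 s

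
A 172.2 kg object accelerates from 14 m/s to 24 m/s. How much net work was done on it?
W_net = ΔKE = ½m(v₂² − v₁²) = ½×172.2×(24² − 14²) = 32718.0 J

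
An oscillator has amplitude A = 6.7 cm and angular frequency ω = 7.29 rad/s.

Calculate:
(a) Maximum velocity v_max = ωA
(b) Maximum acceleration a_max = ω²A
v_max = ωA = 7.29×0.067 = 0.4884 m/s
a_max = ω²A = 7.29²×0.067 = 3.561 m/s²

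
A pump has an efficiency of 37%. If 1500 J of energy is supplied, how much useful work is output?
W_out = η × W_in = 0.37 × 1500 = 555.0 J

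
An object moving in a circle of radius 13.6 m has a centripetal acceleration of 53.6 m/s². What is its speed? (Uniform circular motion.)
v = √(a_c × r) = √(53.6 × 13.6) = 27.0 m/s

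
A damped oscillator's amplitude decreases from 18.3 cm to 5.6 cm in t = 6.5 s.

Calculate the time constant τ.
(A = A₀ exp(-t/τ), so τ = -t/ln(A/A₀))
A/A₀ = 5.6/18.3 = 0.306; ln(A/A₀) = -1.184
τ = −t/ln(A/A₀) = −6.5/-1.184 = 5.489 s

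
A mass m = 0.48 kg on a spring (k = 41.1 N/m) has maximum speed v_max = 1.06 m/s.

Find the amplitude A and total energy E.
½mv²_max = ½kA² → A = v_max√(m/k) = 1.06×√(0.48/41.1) = 0.1146 m = 11.46 cm
E = ½mv²_max = ½×0.48×1.06² = 0.2697 J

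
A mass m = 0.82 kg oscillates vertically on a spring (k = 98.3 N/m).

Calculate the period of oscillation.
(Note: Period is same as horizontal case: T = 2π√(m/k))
T = 2π√(m/k) = 2π√(0.82/98.3) = 0.5739 s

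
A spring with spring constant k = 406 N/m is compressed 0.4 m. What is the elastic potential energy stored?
PE = ½kx² = ½×406×0.4² = 32.48 J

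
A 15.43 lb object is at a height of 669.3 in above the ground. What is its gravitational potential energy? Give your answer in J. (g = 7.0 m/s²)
PE = mgh = 6.999 kg × 7.0 m/s² × 17 m = 832.9 J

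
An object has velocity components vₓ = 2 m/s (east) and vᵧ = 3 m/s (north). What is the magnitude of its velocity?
|v| = √(vₓ² + vᵧ²) = √(2² + 3²) = √(13) = 3.61 m/s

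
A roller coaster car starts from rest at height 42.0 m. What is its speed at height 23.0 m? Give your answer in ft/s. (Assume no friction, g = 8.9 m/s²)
mgh₁ = ½mv₂² + mgh₂ → v₂ = √(2g(h₁−h₂)) = √(2×8.9×(42−23)) = 18.39 m/s = 60.34 ft/s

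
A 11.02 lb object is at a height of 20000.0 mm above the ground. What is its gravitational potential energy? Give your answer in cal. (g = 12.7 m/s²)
PE = mgh = 4.999 kg × 12.7 m/s² × 20 m = 1270 J = 303.5 cal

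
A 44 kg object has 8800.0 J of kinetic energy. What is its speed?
KE = ½mv² → v = √(2KE/m) = √(2×8800.0/44) = 20.0 m/s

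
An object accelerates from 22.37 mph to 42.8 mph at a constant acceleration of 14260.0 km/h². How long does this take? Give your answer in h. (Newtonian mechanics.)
t = (v - v₀)/a (with unit conversion) = 0.002306 h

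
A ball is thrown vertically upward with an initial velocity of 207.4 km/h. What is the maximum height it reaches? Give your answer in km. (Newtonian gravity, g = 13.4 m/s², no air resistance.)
h_max = v₀²/(2g) (with unit conversion) = 0.1238 km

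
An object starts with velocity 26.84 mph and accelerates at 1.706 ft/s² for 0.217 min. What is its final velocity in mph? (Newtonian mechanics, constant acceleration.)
v = v₀ + at (with unit conversion) = 41.98 mph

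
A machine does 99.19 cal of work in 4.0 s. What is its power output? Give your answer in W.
P = W/t = 415 J / 4 s = 103.8 W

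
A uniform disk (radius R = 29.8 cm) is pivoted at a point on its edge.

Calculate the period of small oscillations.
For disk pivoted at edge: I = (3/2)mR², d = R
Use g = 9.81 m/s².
I/m = (3/2)R² = 0.1332 m²; d = R = 0.298 m
T = 2π√((3/2)R²/(gR)) = 2π√(3R/(2g)) = 1.341 s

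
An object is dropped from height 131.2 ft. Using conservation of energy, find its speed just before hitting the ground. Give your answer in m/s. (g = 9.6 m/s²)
mgh = ½mv² → v = √(2gh) = √(2×9.6×39.99) = 27.71 m/s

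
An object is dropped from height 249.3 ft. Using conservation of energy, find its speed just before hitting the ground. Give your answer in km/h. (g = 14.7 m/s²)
mgh = ½mv² → v = √(2gh) = √(2×14.7×75.99) = 47.27 m/s = 170.2 km/h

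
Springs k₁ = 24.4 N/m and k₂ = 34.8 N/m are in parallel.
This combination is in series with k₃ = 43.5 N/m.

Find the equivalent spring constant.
k₁₂ = k₁ + k₂ = 59.2 N/m (parallel)
1/k_eq = 1/k₁₂ + 1/k₃ → k_eq = 25.07 N/m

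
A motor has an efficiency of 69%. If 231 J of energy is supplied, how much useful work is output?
W_out = η × W_in = 0.69 × 231 = 159.39 J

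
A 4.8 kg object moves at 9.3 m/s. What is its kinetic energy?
KE = ½mv² = ½×4.8×9.3² = 207.576 J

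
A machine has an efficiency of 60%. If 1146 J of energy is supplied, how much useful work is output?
W_out = η × W_in = 0.6 × 1146 = 687.6 J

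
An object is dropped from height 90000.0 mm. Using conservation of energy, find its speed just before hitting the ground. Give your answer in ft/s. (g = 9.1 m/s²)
mgh = ½mv² → v = √(2gh) = √(2×9.1×90) = 40.47 m/s = 132.8 ft/s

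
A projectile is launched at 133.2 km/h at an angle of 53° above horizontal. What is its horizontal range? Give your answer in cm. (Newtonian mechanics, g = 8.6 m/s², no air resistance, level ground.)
R = v₀² sin(2θ) / g (with unit conversion) = 15300.0 cm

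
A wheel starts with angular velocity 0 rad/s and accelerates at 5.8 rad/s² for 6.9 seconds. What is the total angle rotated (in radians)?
θ = ω₀t + ½αt² = 0×6.9 + ½×5.8×6.9² = 138.07 rad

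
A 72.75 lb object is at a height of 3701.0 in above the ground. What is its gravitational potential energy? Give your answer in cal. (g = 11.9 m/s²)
PE = mgh = 33 kg × 11.9 m/s² × 94.01 m = 3.691e+04 J = 8823.0 cal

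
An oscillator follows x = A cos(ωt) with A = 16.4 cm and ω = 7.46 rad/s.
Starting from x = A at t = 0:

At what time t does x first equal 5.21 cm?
cos(ωt) = x/A = 5.21/16.4 = 0.3177
ωt = arccos(0.3177) = 1.248 rad
t = 1.248/7.46 = 0.1672 s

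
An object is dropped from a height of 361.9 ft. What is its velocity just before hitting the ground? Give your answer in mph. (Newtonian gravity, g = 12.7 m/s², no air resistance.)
v = √(2gh) (with unit conversion) = 118.4 mph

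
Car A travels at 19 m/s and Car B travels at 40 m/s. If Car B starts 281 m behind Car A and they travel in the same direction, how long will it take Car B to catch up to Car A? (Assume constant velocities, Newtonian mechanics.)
Relative speed: v_rel = 40 - 19 = 21 m/s
Time to catch: t = d₀/v_rel = 281/21 = 13.38 s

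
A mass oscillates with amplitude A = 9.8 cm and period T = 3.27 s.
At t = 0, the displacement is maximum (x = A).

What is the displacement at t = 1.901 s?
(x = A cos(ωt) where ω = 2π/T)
ω = 2π/T = 2π/3.27 = 1.921 rad/s
x = A cos(ωt) = 9.8×cos(1.921×1.901) = -8.548 cm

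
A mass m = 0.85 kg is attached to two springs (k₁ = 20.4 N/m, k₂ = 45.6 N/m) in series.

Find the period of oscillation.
k_eq = k₁k₂/(k₁+k₂) = 14.09 N/m
T = 2π√(m/k_eq) = 2π√(0.85/14.09) = 1.543 s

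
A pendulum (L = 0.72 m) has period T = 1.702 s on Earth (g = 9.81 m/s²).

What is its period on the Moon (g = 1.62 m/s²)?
T = 2π√(L/g), so T_moon/T_earth = √(g_earth/g_moon)
T_moon = 2π√(0.72/1.62) = 4.189 s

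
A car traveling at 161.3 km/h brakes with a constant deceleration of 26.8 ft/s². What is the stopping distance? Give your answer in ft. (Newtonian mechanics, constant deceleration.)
d = v₀² / (2a) (with unit conversion) = 403.2 ft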